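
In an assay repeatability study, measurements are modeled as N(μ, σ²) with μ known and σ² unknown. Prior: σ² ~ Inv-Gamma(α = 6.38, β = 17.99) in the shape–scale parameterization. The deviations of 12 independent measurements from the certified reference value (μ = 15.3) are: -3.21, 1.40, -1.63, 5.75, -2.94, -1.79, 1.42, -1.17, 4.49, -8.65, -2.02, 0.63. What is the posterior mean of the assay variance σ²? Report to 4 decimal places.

With known mean μ and an Inverse-Gamma(α, β) prior on σ², the Normal likelihood is conjugate: posterior is Inv-Gamma(α + n/2, β + Σ(xᵢ−μ)²/2).
Σ(xᵢ−μ)² = (-3.21)² + (1.40)² + (-1.63)² + (5.75)² + (-2.94)² + (-1.79)² + (1.42)² + (-1.17)² + (4.49)² + (-8.65)² + (-2.02)² + (0.63)² = 162.6764.
Posterior: Inv-Gamma(6.38 + 12/2, 17.99 + 162.6764/2) = Inv-Gamma(12.38, 99.32820).
E[σ²|data] = β/(α−1) = 99.32820/11.38 = 8.7283.

8.7283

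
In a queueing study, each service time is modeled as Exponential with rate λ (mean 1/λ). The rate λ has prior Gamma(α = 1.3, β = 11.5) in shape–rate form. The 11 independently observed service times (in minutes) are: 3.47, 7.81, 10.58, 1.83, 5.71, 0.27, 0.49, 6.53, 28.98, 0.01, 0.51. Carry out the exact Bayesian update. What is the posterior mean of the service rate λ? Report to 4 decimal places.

0.1583

With a Gamma(shape α, rate β) prior on the exponential rate λ, the posterior after n observations with total T = Σxᵢ is Gamma(α+n, β+T).
Sum of observations T = 66.19 minutes; n = 11.
Posterior: Gamma(1.3+11, 11.5+66.19) = Gamma(12.3, 77.69).
Posterior mean of λ = α/β = 12.3/77.69 = 0.1583.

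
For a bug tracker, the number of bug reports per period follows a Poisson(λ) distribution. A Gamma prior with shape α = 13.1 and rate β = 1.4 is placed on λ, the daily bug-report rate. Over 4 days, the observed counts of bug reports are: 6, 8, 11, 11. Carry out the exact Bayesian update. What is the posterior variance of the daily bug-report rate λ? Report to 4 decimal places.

With a Gamma(shape α, rate β) prior, the Poisson likelihood is conjugate: the posterior is Gamma(α + ΣXᵢ, β + n).
Sum of counts S = 36 over n = 4 days.
Posterior: Gamma(α+S, β+n) = Gamma(13.1+36, 1.4+4) = Gamma(49.1, 5.4).
Var = α/β² = 49.1/5.4² = 1.6838.

1.6838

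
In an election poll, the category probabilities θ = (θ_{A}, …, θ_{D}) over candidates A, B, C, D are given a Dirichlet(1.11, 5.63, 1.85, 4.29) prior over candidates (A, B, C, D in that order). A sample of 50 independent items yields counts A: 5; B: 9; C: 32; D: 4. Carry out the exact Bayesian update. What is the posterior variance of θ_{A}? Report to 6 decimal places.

The Dirichlet prior is conjugate to the Multinomial likelihood: each posterior αⱼ = prior αⱼ + observed count nⱼ.
Posterior concentration: (6.11, 14.63, 33.85, 8.29), total = 62.88.
Var[θ_j] = α_j(Σα−α_j)/((Σα)²(Σα+1)) = 6.11·56.77/(62.88²·63.88) = 0.001373.

0.001373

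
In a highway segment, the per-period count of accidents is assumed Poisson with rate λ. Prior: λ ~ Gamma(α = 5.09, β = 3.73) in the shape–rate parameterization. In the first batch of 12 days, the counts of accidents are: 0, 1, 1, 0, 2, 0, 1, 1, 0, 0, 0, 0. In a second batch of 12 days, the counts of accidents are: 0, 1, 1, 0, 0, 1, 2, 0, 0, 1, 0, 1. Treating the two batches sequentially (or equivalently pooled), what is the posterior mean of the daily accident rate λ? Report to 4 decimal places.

With a Gamma(shape α, rate β) prior, the Poisson likelihood is conjugate: the posterior is Gamma(α + ΣXᵢ, β + n).
Batch 1: sum of counts S = 6 over n = 12 days.
After batch 1: Gamma(α+S, β+n) = Gamma(5.09+6, 3.73+12) = Gamma(11.09, 15.73).
Batch 2: sum of counts S = 7 over n = 12 days.
After batch 2: Gamma(α+S, β+n) = Gamma(11.09+7, 15.73+12) = Gamma(18.09, 27.73).
Posterior mean = α/β = 18.09/27.73 = 0.6524.

0.6524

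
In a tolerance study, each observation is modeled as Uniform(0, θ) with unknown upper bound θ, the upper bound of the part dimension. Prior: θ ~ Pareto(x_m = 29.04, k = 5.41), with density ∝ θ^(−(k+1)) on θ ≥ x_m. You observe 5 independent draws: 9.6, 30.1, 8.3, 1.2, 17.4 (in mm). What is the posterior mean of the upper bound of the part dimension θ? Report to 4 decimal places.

A Pareto(scale x_m, shape k) prior on the upper bound θ of Uniform(0, θ) is conjugate: posterior is Pareto(max(x_m, max xᵢ), k + n).
Sample maximum = 30.1; prior scale x_m = 29.04 → posterior scale = max = 30.10.
Posterior shape = 5.41 + 5 = 10.41.
E[θ|data] = k·x_m/(k−1) = 10.41·30.10/9.41 = 33.2987.

33.2987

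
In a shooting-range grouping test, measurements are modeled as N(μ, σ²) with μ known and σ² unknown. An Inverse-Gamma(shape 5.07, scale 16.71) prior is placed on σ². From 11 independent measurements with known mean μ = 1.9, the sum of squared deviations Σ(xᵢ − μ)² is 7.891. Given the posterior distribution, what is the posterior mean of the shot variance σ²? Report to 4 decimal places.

With known mean μ and an Inverse-Gamma(α, β) prior on σ², the Normal likelihood is conjugate: posterior is Inv-Gamma(α + n/2, β + Σ(xᵢ−μ)²/2).
Posterior: Inv-Gamma(5.07 + 11/2, 16.71 + 7.891/2) = Inv-Gamma(10.57, 20.6555).
E[σ²|data] = β/(α−1) = 20.6555/9.57 = 2.1584.

2.1584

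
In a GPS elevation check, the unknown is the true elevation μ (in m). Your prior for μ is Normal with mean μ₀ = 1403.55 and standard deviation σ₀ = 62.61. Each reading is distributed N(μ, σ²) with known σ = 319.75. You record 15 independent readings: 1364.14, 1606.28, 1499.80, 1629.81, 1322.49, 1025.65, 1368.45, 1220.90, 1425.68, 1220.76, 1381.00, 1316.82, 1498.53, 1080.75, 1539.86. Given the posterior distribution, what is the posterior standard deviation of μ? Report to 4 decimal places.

49.8870

For Normal data with known variance σ², a Normal(μ₀, σ₀²) prior on μ is conjugate. Posterior precision = 1/σ₀² + n/σ²; posterior mean is the precision-weighted average of μ₀ and x̄.
σ₀² = 62.61² = 3920.0121, σ² = 319.75² = 102240.0625; σ² + n·σ₀² = 102240.0625 + 15·3920.0121 = 161040.244.
Posterior precision = 1/σ₀² + n/σ² = 1/3920.0121 + 15/102240.0625 = (σ² + n·σ₀²)/(σ₀²σ²) = 161040.244/(3920.0121·102240.0625); posterior variance σₙ² = σ₀²σ²/(σ² + n·σ₀²) = 3920.0121·102240.0625/161040.244 = 2488.708860.
Posterior SD = √σₙ² = √(3920.0121·102240.0625/161040.244) = 49.8870.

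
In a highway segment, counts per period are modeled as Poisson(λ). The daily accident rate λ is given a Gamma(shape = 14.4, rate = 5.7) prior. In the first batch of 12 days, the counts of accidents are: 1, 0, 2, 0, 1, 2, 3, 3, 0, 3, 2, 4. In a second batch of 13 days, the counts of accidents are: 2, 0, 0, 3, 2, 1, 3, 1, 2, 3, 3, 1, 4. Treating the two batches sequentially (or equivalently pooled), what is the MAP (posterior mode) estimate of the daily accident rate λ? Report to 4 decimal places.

1.9349

With a Gamma(shape α, rate β) prior, the Poisson likelihood is conjugate: the posterior is Gamma(α + ΣXᵢ, β + n).
Batch 1: sum of counts S = 21 over n = 12 days.
After batch 1: Gamma(α+S, β+n) = Gamma(14.4+21, 5.7+12) = Gamma(35.4, 17.7).
Batch 2: sum of counts S = 25 over n = 13 days.
After batch 2: Gamma(α+S, β+n) = Gamma(35.4+25, 17.7+13) = Gamma(60.4, 30.7).
Mode of Gamma(α,β) for α≥1 is (α−1)/β = 59.4/30.7 = 1.9349.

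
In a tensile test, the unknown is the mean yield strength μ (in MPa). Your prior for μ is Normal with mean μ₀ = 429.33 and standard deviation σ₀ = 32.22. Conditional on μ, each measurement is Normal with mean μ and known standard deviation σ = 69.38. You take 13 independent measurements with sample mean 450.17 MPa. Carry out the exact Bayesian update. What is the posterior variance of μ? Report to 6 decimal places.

For Normal data with known variance σ², a Normal(μ₀, σ₀²) prior on μ is conjugate. Posterior precision = 1/σ₀² + n/σ²; posterior mean is the precision-weighted average of μ₀ and x̄.
σ₀² = 32.22² = 1038.1284, σ² = 69.38² = 4813.5844; σ² + n·σ₀² = 4813.5844 + 13·1038.1284 = 18309.2536.
Posterior precision = 1/σ₀² + n/σ² = 1/1038.1284 + 13/4813.5844 = (σ² + n·σ₀²)/(σ₀²σ²) = 18309.2536/(1038.1284·4813.5844); posterior variance σₙ² = σ₀²σ²/(σ² + n·σ₀²) = 1038.1284·4813.5844/18309.2536 = 272.928585.

272.928585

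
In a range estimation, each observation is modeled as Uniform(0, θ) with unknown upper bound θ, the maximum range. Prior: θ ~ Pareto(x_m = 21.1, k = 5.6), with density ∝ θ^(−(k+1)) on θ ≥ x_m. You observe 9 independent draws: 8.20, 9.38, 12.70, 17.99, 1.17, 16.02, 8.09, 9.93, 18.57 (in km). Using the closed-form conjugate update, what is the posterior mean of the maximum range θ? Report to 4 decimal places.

22.6515

A Pareto(scale x_m, shape k) prior on the upper bound θ of Uniform(0, θ) is conjugate: posterior is Pareto(max(x_m, max xᵢ), k + n).
Sample maximum = 18.57; prior scale x_m = 21.1 → posterior scale = max = 21.10.
Posterior shape = 5.6 + 9 = 14.6.
E[θ|data] = k·x_m/(k−1) = 14.6·21.10/13.6 = 22.6515.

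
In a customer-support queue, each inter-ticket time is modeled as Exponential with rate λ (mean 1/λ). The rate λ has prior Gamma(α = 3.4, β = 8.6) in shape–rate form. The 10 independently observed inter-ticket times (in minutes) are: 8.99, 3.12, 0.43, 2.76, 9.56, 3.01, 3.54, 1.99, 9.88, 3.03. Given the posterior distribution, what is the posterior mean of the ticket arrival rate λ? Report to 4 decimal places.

0.2440

With a Gamma(shape α, rate β) prior on the exponential rate λ, the posterior after n observations with total T = Σxᵢ is Gamma(α+n, β+T).
Sum of observations T = 46.31 minutes; n = 10.
Posterior: Gamma(3.4+10, 8.6+46.31) = Gamma(13.4, 54.91).
Posterior mean of λ = α/β = 13.4/54.91 = 0.2440.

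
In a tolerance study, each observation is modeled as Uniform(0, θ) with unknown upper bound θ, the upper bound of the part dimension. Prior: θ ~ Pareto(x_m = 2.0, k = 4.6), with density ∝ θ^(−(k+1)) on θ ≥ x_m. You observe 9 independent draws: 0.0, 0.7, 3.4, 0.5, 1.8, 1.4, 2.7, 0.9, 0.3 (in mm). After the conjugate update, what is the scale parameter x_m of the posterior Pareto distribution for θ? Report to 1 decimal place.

A Pareto(scale x_m, shape k) prior on the upper bound θ of Uniform(0, θ) is conjugate: posterior is Pareto(max(x_m, max xᵢ), k + n).
Sample maximum = 3.4; prior scale x_m = 2.0 → posterior scale = max = 3.4.
Posterior shape = 4.6 + 9 = 13.6.
Posterior scale x_m = 3.4.

3.4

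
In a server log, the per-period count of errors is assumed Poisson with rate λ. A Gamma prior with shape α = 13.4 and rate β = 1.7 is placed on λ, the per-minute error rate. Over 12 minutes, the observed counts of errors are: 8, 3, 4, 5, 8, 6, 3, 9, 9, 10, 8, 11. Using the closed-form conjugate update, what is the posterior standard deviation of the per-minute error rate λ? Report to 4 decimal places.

With a Gamma(shape α, rate β) prior, the Poisson likelihood is conjugate: the posterior is Gamma(α + ΣXᵢ, β + n).
Sum of counts S = 84 over n = 12 minutes.
Posterior: Gamma(α+S, β+n) = Gamma(13.4+84, 1.7+12) = Gamma(97.4, 13.7).
SD = √α/β = √97.4/13.7 = 0.7204.

0.7204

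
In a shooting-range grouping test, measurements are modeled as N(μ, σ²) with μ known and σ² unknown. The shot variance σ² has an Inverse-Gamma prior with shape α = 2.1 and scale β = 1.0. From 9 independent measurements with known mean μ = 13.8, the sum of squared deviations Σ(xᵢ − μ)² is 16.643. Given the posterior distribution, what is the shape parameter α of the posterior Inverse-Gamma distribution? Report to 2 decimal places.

6.60

With known mean μ and an Inverse-Gamma(α, β) prior on σ², the Normal likelihood is conjugate: posterior is Inv-Gamma(α + n/2, β + Σ(xᵢ−μ)²/2).
Posterior: Inv-Gamma(2.1 + 9/2, 1.0 + 16.643/2) = Inv-Gamma(6.60, 9.3215).
Posterior α = 6.60.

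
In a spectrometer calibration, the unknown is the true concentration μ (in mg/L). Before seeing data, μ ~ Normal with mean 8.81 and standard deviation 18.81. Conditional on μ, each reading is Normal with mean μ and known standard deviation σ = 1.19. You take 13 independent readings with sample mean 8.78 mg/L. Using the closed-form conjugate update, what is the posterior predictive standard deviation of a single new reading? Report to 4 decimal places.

1.2349

For Normal data with known variance σ², a Normal(μ₀, σ₀²) prior on μ is conjugate. Posterior precision = 1/σ₀² + n/σ²; posterior mean is the precision-weighted average of μ₀ and x̄.
σ₀² = 18.81² = 353.8161, σ² = 1.19² = 1.4161; σ² + n·σ₀² = 1.4161 + 13·353.8161 = 4601.0254.
Posterior precision = 1/σ₀² + n/σ² = 1/353.8161 + 13/1.4161 = (σ² + n·σ₀²)/(σ₀²σ²) = 4601.0254/(353.8161·1.4161); posterior variance σₙ² = σ₀²σ²/(σ² + n·σ₀²) = 353.8161·1.4161/4601.0254 = 0.108897.
Predictive variance for one new observation = σₙ² + σ² = 353.8161·1.4161/4601.0254 + 1.4161 = σ²·(σ₀² + 4601.0254)/4601.0254 = 1.4161·4954.8415/4601.0254 = 1.524997; SD = √(1.4161·4954.8415/4601.0254) = 1.2349.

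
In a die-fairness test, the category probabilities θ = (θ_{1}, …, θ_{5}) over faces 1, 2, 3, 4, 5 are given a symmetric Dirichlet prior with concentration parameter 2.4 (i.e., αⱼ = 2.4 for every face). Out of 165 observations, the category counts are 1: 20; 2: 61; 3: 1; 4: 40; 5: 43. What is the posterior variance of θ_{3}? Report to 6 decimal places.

0.000106

The Dirichlet prior is conjugate to the Multinomial likelihood: each posterior αⱼ = prior αⱼ + observed count nⱼ.
Posterior concentration: (22.4, 63.4, 3.4, 42.4, 45.4), total = 177.0.
Var[θ_j] = α_j(Σα−α_j)/((Σα)²(Σα+1)) = 3.4·173.6/(177.0²·178.0) = 0.000106.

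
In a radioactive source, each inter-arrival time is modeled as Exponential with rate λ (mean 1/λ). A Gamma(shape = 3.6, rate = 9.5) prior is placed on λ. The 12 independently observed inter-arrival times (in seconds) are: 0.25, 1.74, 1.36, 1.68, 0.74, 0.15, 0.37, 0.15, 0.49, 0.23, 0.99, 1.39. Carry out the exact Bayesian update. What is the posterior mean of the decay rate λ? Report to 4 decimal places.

0.8193

With a Gamma(shape α, rate β) prior on the exponential rate λ, the posterior after n observations with total T = Σxᵢ is Gamma(α+n, β+T).
Sum of observations T = 9.54 seconds; n = 12.
Posterior: Gamma(3.6+12, 9.5+9.54) = Gamma(15.6, 19.04).
Posterior mean of λ = α/β = 15.6/19.04 = 0.8193.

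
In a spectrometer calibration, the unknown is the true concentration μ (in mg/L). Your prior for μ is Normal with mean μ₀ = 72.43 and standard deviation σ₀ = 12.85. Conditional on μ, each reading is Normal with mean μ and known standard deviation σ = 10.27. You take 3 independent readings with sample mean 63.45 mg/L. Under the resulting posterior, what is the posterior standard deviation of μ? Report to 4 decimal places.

5.3839

For Normal data with known variance σ², a Normal(μ₀, σ₀²) prior on μ is conjugate. Posterior precision = 1/σ₀² + n/σ²; posterior mean is the precision-weighted average of μ₀ and x̄.
σ₀² = 12.85² = 165.1225, σ² = 10.27² = 105.4729; σ² + n·σ₀² = 105.4729 + 3·165.1225 = 600.8404.
Posterior precision = 1/σ₀² + n/σ² = 1/165.1225 + 3/105.4729 = (σ² + n·σ₀²)/(σ₀²σ²) = 600.8404/(165.1225·105.4729); posterior variance σₙ² = σ₀²σ²/(σ² + n·σ₀²) = 165.1225·105.4729/600.8404 = 28.985982.
Posterior SD = √σₙ² = √(165.1225·105.4729/600.8404) = 5.3839.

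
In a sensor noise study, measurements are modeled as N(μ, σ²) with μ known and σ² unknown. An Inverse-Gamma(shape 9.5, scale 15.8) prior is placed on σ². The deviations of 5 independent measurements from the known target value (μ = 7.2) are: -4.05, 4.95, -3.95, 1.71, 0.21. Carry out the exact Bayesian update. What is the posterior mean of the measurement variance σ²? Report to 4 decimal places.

4.1398

With known mean μ and an Inverse-Gamma(α, β) prior on σ², the Normal likelihood is conjugate: posterior is Inv-Gamma(α + n/2, β + Σ(xᵢ−μ)²/2).
Σ(xᵢ−μ)² = (-4.05)² + (4.95)² + (-3.95)² + (1.71)² + (0.21)² = 59.4757.
Posterior: Inv-Gamma(9.5 + 5/2, 15.8 + 59.4757/2) = Inv-Gamma(12.00, 45.53785).
E[σ²|data] = β/(α−1) = 45.53785/11.00 = 4.1398.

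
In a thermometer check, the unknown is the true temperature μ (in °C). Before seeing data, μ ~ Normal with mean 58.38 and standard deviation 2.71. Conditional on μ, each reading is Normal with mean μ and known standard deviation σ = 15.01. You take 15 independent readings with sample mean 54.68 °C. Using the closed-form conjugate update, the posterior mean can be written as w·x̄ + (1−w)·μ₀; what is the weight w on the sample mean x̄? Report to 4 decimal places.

0.3284

For Normal data with known variance σ², a Normal(μ₀, σ₀²) prior on μ is conjugate. Posterior precision = 1/σ₀² + n/σ²; posterior mean is the precision-weighted average of μ₀ and x̄.
σ₀² = 2.71² = 7.3441, σ² = 15.01² = 225.3001. Prior precision 1/σ₀² = 1/7.3441; data precision n/σ² = 15/225.3001.
w = (n/σ²)/(1/σ₀² + n/σ²) = n·σ₀²/(σ² + n·σ₀²) = 15·7.3441/(225.3001 + 15·7.3441) = 110.1615/335.4616 = 0.3284.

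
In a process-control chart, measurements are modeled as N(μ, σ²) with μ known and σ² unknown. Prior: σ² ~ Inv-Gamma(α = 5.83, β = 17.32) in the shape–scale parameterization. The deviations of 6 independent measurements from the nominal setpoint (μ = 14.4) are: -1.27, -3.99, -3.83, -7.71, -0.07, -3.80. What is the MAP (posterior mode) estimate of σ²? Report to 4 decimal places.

7.1582

With known mean μ and an Inverse-Gamma(α, β) prior on σ², the Normal likelihood is conjugate: posterior is Inv-Gamma(α + n/2, β + Σ(xᵢ−μ)²/2).
Σ(xᵢ−μ)² = (-1.27)² + (-3.99)² + (-3.83)² + (-7.71)² + (-0.07)² + (-3.80)² = 106.0909.
Posterior: Inv-Gamma(5.83 + 6/2, 17.32 + 106.0909/2) = Inv-Gamma(8.83, 70.36545).
Mode = β/(α+1) = 70.36545/9.83 = 7.1582.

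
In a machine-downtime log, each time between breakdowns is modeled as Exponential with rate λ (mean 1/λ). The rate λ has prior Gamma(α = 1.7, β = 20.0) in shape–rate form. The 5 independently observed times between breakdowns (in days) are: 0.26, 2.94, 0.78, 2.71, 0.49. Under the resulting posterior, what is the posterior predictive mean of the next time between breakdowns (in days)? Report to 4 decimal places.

4.7684

With a Gamma(shape α, rate β) prior on the exponential rate λ, the posterior after n observations with total T = Σxᵢ is Gamma(α+n, β+T).
Sum of observations T = 7.18 days; n = 5.
Posterior: Gamma(1.7+5, 20.0+7.18) = Gamma(6.7, 27.18).
The predictive distribution for the next observation is Lomax; its mean is β/(α−1) = 27.18/5.7 = 4.7684.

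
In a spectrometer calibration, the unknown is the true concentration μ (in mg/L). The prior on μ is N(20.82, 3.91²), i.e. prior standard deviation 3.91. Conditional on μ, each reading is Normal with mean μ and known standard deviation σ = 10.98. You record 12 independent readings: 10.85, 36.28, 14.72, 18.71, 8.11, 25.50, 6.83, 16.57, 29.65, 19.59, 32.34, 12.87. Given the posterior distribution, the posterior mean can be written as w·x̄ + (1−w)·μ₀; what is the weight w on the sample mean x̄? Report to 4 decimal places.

0.6034

For Normal data with known variance σ², a Normal(μ₀, σ₀²) prior on μ is conjugate. Posterior precision = 1/σ₀² + n/σ²; posterior mean is the precision-weighted average of μ₀ and x̄.
σ₀² = 3.91² = 15.2881, σ² = 10.98² = 120.5604. Prior precision 1/σ₀² = 1/15.2881; data precision n/σ² = 12/120.5604.
w = (n/σ²)/(1/σ₀² + n/σ²) = n·σ₀²/(σ² + n·σ₀²) = 12·15.2881/(120.5604 + 12·15.2881) = 183.4572/304.0176 = 0.6034.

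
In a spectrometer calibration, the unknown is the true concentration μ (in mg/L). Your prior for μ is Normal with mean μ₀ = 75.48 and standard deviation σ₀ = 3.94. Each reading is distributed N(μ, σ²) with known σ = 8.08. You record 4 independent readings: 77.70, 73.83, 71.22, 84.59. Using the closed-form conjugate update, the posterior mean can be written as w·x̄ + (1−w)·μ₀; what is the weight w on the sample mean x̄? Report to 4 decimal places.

For Normal data with known variance σ², a Normal(μ₀, σ₀²) prior on μ is conjugate. Posterior precision = 1/σ₀² + n/σ²; posterior mean is the precision-weighted average of μ₀ and x̄.
σ₀² = 3.94² = 15.5236, σ² = 8.08² = 65.2864. Prior precision 1/σ₀² = 1/15.5236; data precision n/σ² = 4/65.2864.
w = (n/σ²)/(1/σ₀² + n/σ²) = n·σ₀²/(σ² + n·σ₀²) = 4·15.5236/(65.2864 + 4·15.5236) = 62.0944/127.3808 = 0.4875.

0.4875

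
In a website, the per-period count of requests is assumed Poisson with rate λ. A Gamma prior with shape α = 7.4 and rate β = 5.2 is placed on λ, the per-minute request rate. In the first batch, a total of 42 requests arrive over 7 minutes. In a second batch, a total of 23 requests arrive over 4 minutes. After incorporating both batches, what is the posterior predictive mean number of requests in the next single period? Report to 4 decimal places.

With a Gamma(shape α, rate β) prior, the Poisson likelihood is conjugate: the posterior is Gamma(α + ΣXᵢ, β + n).
After batch 1: Gamma(α+S, β+n) = Gamma(7.4+42, 5.2+7) = Gamma(49.4, 12.2).
After batch 2: Gamma(α+S, β+n) = Gamma(49.4+23, 12.2+4) = Gamma(72.4, 16.2).
The predictive distribution for one future period is NegBinom with mean α/β = 4.4691.

4.4691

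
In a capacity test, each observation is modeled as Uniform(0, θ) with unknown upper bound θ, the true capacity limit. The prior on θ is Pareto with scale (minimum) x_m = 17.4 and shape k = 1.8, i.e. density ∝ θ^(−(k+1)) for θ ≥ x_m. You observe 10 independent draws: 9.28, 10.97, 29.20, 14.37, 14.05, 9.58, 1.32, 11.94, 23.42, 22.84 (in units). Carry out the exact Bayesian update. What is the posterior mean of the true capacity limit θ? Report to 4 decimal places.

31.9037

A Pareto(scale x_m, shape k) prior on the upper bound θ of Uniform(0, θ) is conjugate: posterior is Pareto(max(x_m, max xᵢ), k + n).
Sample maximum = 29.20; prior scale x_m = 17.4 → posterior scale = max = 29.20.
Posterior shape = 1.8 + 10 = 11.8.
E[θ|data] = k·x_m/(k−1) = 11.8·29.20/10.8 = 31.9037.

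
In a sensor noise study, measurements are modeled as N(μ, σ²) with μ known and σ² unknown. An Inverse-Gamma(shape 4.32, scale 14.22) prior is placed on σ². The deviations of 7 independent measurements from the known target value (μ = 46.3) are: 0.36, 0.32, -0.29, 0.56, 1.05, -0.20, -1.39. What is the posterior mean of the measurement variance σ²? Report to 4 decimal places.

With known mean μ and an Inverse-Gamma(α, β) prior on σ², the Normal likelihood is conjugate: posterior is Inv-Gamma(α + n/2, β + Σ(xᵢ−μ)²/2).
Σ(xᵢ−μ)² = (0.36)² + (0.32)² + (-0.29)² + (0.56)² + (1.05)² + (-0.20)² + (-1.39)² = 3.7043.
Posterior: Inv-Gamma(4.32 + 7/2, 14.22 + 3.7043/2) = Inv-Gamma(7.82, 16.07215).
E[σ²|data] = β/(α−1) = 16.07215/6.82 = 2.3566.

2.3566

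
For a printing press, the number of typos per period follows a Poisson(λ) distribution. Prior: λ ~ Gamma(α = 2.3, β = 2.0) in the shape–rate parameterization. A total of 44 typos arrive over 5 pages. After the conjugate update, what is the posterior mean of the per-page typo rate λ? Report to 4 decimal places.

With a Gamma(shape α, rate β) prior, the Poisson likelihood is conjugate: the posterior is Gamma(α + ΣXᵢ, β + n).
Posterior: Gamma(α+S, β+n) = Gamma(2.3+44, 2.0+5) = Gamma(46.3, 7.0).
Posterior mean = α/β = 46.3/7.0 = 6.6143.

6.6143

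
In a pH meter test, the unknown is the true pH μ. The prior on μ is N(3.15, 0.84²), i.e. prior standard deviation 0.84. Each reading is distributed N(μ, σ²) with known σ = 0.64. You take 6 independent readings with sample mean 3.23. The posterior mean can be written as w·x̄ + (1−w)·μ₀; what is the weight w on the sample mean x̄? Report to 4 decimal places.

For Normal data with known variance σ², a Normal(μ₀, σ₀²) prior on μ is conjugate. Posterior precision = 1/σ₀² + n/σ²; posterior mean is the precision-weighted average of μ₀ and x̄.
σ₀² = 0.84² = 0.7056, σ² = 0.64² = 0.4096. Prior precision 1/σ₀² = 1/0.7056; data precision n/σ² = 6/0.4096.
w = (n/σ²)/(1/σ₀² + n/σ²) = n·σ₀²/(σ² + n·σ₀²) = 6·0.7056/(0.4096 + 6·0.7056) = 4.2336/4.6432 = 0.9118.

0.9118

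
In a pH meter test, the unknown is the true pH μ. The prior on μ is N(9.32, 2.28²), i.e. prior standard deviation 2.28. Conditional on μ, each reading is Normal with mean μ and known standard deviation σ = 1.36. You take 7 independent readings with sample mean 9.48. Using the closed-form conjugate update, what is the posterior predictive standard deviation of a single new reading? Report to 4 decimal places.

1.4495

For Normal data with known variance σ², a Normal(μ₀, σ₀²) prior on μ is conjugate. Posterior precision = 1/σ₀² + n/σ²; posterior mean is the precision-weighted average of μ₀ and x̄.
σ₀² = 2.28² = 5.1984, σ² = 1.36² = 1.8496; σ² + n·σ₀² = 1.8496 + 7·5.1984 = 38.2384.
Posterior precision = 1/σ₀² + n/σ² = 1/5.1984 + 7/1.8496 = (σ² + n·σ₀²)/(σ₀²σ²) = 38.2384/(5.1984·1.8496); posterior variance σₙ² = σ₀²σ²/(σ² + n·σ₀²) = 5.1984·1.8496/38.2384 = 0.251448.
Predictive variance for one new observation = σₙ² + σ² = 5.1984·1.8496/38.2384 + 1.8496 = σ²·(σ₀² + 38.2384)/38.2384 = 1.8496·43.4368/38.2384 = 2.101048; SD = √(1.8496·43.4368/38.2384) = 1.4495.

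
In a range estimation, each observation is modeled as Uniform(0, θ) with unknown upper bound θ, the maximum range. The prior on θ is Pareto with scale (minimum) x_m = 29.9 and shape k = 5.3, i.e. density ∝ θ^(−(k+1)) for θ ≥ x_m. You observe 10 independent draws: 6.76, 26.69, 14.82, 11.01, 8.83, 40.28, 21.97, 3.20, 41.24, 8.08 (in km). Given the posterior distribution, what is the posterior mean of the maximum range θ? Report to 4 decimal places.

A Pareto(scale x_m, shape k) prior on the upper bound θ of Uniform(0, θ) is conjugate: posterior is Pareto(max(x_m, max xᵢ), k + n).
Sample maximum = 41.24; prior scale x_m = 29.9 → posterior scale = max = 41.24.
Posterior shape = 5.3 + 10 = 15.3.
E[θ|data] = k·x_m/(k−1) = 15.3·41.24/14.3 = 44.1239.

44.1239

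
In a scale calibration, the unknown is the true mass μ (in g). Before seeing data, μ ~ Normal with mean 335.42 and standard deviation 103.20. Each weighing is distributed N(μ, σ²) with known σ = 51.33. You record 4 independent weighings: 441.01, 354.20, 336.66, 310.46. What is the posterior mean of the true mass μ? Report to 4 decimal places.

359.1169

For Normal data with known variance σ², a Normal(μ₀, σ₀²) prior on μ is conjugate. Posterior precision = 1/σ₀² + n/σ²; posterior mean is the precision-weighted average of μ₀ and x̄.
Σxᵢ = 441.01 + 354.20 + 336.66 + 310.46 = 1442.33, so n·x̄ = 1442.33.
σ₀² = 103.20² = 10650.24, σ² = 51.33² = 2634.7689; σ² + n·σ₀² = 2634.7689 + 4·10650.24 = 45235.7289.
Posterior mean = (μ₀/σ₀² + n·x̄/σ²)/(1/σ₀² + n/σ²) = (σ²·μ₀ + σ₀²·n·x̄)/(σ² + n·σ₀²) = (2634.7689·335.42 + 10650.24·1442.33)/45235.7289 = 16244914.843638/45235.7289 = 359.1169.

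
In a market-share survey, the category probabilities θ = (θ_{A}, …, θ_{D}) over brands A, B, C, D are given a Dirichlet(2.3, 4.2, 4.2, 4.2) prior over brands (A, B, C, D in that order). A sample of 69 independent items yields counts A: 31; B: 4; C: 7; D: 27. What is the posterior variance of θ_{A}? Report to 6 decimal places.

The Dirichlet prior is conjugate to the Multinomial likelihood: each posterior αⱼ = prior αⱼ + observed count nⱼ.
Posterior concentration: (33.3, 8.2, 11.2, 31.2), total = 83.9.
Var[θ_j] = α_j(Σα−α_j)/((Σα)²(Σα+1)) = 33.3·50.6/(83.9²·84.9) = 0.002819.

0.002819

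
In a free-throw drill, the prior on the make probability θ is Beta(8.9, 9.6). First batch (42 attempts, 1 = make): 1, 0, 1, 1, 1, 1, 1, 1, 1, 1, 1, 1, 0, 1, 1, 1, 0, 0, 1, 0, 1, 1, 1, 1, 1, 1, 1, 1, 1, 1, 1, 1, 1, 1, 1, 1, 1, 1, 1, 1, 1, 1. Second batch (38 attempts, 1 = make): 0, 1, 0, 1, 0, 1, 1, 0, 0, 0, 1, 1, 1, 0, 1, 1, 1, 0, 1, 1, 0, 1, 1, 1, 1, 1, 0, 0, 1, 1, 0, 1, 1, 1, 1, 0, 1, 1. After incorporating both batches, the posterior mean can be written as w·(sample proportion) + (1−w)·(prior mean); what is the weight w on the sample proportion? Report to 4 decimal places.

The Beta prior is conjugate to a Binomial/Bernoulli likelihood; the update adds successes to α and failures to β.
Total number of attempts: n = 42 + 38 = 80.
Posterior mean = (α₀+k)/(α₀+β₀+n) = [n/(α₀+β₀+n)]·(k/n) + [(α₀+β₀)/(α₀+β₀+n)]·α₀/(α₀+β₀), so only n and the prior enter the weight.
The weight on the data is w = n/(α₀+β₀+n) = 80/(8.9+9.6+80) = 80/98.5 = 0.8122.

0.8122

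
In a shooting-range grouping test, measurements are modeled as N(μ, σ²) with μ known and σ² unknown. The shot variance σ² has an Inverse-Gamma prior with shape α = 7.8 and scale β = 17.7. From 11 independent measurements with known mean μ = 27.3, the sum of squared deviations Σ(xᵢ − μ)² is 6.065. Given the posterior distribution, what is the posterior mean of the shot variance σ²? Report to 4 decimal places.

With known mean μ and an Inverse-Gamma(α, β) prior on σ², the Normal likelihood is conjugate: posterior is Inv-Gamma(α + n/2, β + Σ(xᵢ−μ)²/2).
Posterior: Inv-Gamma(7.8 + 11/2, 17.7 + 6.065/2) = Inv-Gamma(13.30, 20.7325).
E[σ²|data] = β/(α−1) = 20.7325/12.30 = 1.6856.

1.6856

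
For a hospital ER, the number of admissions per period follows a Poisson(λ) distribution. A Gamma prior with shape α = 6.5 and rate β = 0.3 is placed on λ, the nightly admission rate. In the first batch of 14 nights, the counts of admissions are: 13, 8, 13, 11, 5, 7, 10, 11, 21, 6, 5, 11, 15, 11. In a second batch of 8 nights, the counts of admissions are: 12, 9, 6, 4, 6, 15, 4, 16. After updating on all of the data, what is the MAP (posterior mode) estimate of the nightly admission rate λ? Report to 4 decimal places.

With a Gamma(shape α, rate β) prior, the Poisson likelihood is conjugate: the posterior is Gamma(α + ΣXᵢ, β + n).
Batch 1: sum of counts S = 147 over n = 14 nights.
After batch 1: Gamma(α+S, β+n) = Gamma(6.5+147, 0.3+14) = Gamma(153.5, 14.3).
Batch 2: sum of counts S = 72 over n = 8 nights.
After batch 2: Gamma(α+S, β+n) = Gamma(153.5+72, 14.3+8) = Gamma(225.5, 22.3).
Mode of Gamma(α,β) for α≥1 is (α−1)/β = 224.5/22.3 = 10.0673.

10.0673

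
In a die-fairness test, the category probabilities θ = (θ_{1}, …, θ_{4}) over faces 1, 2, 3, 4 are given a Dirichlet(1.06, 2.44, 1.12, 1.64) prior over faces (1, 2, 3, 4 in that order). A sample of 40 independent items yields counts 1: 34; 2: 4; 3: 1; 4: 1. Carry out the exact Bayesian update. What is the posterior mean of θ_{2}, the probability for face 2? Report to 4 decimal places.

The Dirichlet prior is conjugate to the Multinomial likelihood: each posterior αⱼ = prior αⱼ + observed count nⱼ.
Posterior concentration: (35.06, 6.44, 2.12, 2.64), total = 46.26.
E[θ_{2}|data] = α_{2}/Σα = 6.44/46.26 = 0.1392.

0.1392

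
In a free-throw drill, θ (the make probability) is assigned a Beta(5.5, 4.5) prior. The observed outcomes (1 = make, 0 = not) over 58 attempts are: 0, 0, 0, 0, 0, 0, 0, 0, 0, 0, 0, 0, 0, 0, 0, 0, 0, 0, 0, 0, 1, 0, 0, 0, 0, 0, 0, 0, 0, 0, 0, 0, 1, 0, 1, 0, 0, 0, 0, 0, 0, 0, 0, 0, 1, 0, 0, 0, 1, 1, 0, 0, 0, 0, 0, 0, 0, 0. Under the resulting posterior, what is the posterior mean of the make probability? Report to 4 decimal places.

0.1691

The Beta prior is conjugate to a Binomial/Bernoulli likelihood; the update adds successes to α and failures to β.
Posterior: Beta(α+k, β+n−k) = Beta(5.5+6, 4.5+52) = Beta(11.5, 56.5).
Posterior mean = α/(α+β) = 11.5/68.0 = 0.1691.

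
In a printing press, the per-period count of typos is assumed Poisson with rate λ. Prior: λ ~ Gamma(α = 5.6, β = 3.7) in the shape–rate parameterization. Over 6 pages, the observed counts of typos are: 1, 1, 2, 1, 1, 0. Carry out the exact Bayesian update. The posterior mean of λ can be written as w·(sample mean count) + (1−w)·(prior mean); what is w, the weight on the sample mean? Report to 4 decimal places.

0.6186

With a Gamma(shape α, rate β) prior, the Poisson likelihood is conjugate: the posterior is Gamma(α + ΣXᵢ, β + n).
Posterior mean = (α₀+S)/(β₀+n) = [n/(β₀+n)]·(S/n) + [β₀/(β₀+n)]·(α₀/β₀), so only n and β₀ enter the weight.
Weight on data w = n/(β₀+n) = 6/(3.7+6) = 6/9.7 = 0.6186.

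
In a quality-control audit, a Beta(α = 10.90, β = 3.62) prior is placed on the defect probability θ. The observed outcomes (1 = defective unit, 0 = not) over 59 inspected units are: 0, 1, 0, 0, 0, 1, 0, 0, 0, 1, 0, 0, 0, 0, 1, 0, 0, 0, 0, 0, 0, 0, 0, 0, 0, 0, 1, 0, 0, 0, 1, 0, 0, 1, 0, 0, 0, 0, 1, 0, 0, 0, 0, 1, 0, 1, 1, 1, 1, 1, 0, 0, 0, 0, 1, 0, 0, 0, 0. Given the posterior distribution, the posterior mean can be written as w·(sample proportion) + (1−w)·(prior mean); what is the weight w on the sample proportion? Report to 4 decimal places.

The Beta prior is conjugate to a Binomial/Bernoulli likelihood; the update adds successes to α and failures to β.
Posterior mean = (α₀+k)/(α₀+β₀+n) = [n/(α₀+β₀+n)]·(k/n) + [(α₀+β₀)/(α₀+β₀+n)]·α₀/(α₀+β₀), so only n and the prior enter the weight.
The weight on the data is w = n/(α₀+β₀+n) = 59/(10.90+3.62+59) = 59/73.52 = 0.8025.

0.8025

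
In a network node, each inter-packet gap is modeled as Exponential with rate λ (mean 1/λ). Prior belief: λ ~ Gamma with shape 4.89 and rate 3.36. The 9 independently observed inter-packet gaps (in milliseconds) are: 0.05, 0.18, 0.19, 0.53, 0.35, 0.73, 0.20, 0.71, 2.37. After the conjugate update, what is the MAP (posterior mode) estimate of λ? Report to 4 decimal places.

1.4867

With a Gamma(shape α, rate β) prior on the exponential rate λ, the posterior after n observations with total T = Σxᵢ is Gamma(α+n, β+T).
Sum of observations T = 5.31 milliseconds; n = 9.
Posterior: Gamma(4.89+9, 3.36+5.31) = Gamma(13.89, 8.67).
Mode = (α−1)/β = 1.4867.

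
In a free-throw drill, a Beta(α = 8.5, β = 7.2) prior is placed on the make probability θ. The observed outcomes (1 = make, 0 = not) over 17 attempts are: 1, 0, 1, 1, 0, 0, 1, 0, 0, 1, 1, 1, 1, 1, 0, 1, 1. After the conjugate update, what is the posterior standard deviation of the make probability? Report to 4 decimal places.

The Beta prior is conjugate to a Binomial/Bernoulli likelihood; the update adds successes to α and failures to β.
Posterior: Beta(α+k, β+n−k) = Beta(8.5+11, 7.2+6) = Beta(19.5, 13.2).
Var = αβ/((α+β)²(α+β+1)) = 19.5·13.2/(32.7²·33.7) = 0.00714304; SD = √0.00714304 = 0.0845.

0.0845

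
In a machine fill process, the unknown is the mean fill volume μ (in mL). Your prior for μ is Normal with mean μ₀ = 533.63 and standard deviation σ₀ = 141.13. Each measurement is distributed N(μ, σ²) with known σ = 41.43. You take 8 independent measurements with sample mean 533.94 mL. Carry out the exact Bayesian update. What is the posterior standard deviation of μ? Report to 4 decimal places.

14.5695

For Normal data with known variance σ², a Normal(μ₀, σ₀²) prior on μ is conjugate. Posterior precision = 1/σ₀² + n/σ²; posterior mean is the precision-weighted average of μ₀ and x̄.
σ₀² = 141.13² = 19917.6769, σ² = 41.43² = 1716.4449; σ² + n·σ₀² = 1716.4449 + 8·19917.6769 = 161057.8601.
Posterior precision = 1/σ₀² + n/σ² = 1/19917.6769 + 8/1716.4449 = (σ² + n·σ₀²)/(σ₀²σ²) = 161057.8601/(19917.6769·1716.4449); posterior variance σₙ² = σ₀²σ²/(σ² + n·σ₀²) = 19917.6769·1716.4449/161057.8601 = 212.269025.
Posterior SD = √σₙ² = √(19917.6769·1716.4449/161057.8601) = 14.5695.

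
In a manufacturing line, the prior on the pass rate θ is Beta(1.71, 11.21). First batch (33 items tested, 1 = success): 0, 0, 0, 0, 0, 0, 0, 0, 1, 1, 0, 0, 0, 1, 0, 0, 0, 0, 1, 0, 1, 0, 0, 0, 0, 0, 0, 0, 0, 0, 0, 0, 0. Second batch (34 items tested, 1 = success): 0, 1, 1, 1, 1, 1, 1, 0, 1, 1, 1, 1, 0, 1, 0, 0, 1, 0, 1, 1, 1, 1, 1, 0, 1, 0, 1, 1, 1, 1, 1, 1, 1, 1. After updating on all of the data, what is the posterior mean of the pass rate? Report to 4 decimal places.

The Beta prior is conjugate to a Binomial/Bernoulli likelihood; the update adds successes to α and failures to β.
After batch 1: Beta(1.71+5, 11.21+28) = Beta(6.71, 39.21).
After batch 2: Beta(6.71+26, 39.21+8) = Beta(32.71, 47.21).
Posterior mean = α/(α+β) = 32.71/79.92 = 0.4093.

0.4093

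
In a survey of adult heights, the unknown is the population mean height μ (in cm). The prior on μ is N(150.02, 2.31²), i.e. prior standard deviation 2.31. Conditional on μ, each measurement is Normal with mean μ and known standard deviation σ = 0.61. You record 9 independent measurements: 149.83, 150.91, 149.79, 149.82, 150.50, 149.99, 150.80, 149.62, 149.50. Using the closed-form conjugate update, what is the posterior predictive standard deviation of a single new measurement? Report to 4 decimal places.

For Normal data with known variance σ², a Normal(μ₀, σ₀²) prior on μ is conjugate. Posterior precision = 1/σ₀² + n/σ²; posterior mean is the precision-weighted average of μ₀ and x̄.
σ₀² = 2.31² = 5.3361, σ² = 0.61² = 0.3721; σ² + n·σ₀² = 0.3721 + 9·5.3361 = 48.397.
Posterior precision = 1/σ₀² + n/σ² = 1/5.3361 + 9/0.3721 = (σ² + n·σ₀²)/(σ₀²σ²) = 48.397/(5.3361·0.3721); posterior variance σₙ² = σ₀²σ²/(σ² + n·σ₀²) = 5.3361·0.3721/48.397 = 0.041027.
Predictive variance for one new observation = σₙ² + σ² = 5.3361·0.3721/48.397 + 0.3721 = σ²·(σ₀² + 48.397)/48.397 = 0.3721·53.7331/48.397 = 0.413127; SD = √(0.3721·53.7331/48.397) = 0.6427.

0.6427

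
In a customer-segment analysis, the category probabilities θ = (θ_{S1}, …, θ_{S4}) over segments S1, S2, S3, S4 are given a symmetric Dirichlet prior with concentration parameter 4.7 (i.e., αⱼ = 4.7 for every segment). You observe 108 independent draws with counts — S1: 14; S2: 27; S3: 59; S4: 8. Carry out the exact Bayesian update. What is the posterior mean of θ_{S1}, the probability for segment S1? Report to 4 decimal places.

0.1475

The Dirichlet prior is conjugate to the Multinomial likelihood: each posterior αⱼ = prior αⱼ + observed count nⱼ.
Posterior concentration: (18.7, 31.7, 63.7, 12.7), total = 126.8.
E[θ_{S1}|data] = α_{S1}/Σα = 18.7/126.8 = 0.1475.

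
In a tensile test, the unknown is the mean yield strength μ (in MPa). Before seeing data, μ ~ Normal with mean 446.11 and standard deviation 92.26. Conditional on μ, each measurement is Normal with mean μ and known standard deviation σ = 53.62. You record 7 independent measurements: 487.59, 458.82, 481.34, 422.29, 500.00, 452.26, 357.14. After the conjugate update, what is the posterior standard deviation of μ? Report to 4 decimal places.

For Normal data with known variance σ², a Normal(μ₀, σ₀²) prior on μ is conjugate. Posterior precision = 1/σ₀² + n/σ²; posterior mean is the precision-weighted average of μ₀ and x̄.
σ₀² = 92.26² = 8511.9076, σ² = 53.62² = 2875.1044; σ² + n·σ₀² = 2875.1044 + 7·8511.9076 = 62458.4576.
Posterior precision = 1/σ₀² + n/σ² = 1/8511.9076 + 7/2875.1044 = (σ² + n·σ₀²)/(σ₀²σ²) = 62458.4576/(8511.9076·2875.1044); posterior variance σₙ² = σ₀²σ²/(σ² + n·σ₀²) = 8511.9076·2875.1044/62458.4576 = 391.822404.
Posterior SD = √σₙ² = √(8511.9076·2875.1044/62458.4576) = 19.7945.

19.7945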